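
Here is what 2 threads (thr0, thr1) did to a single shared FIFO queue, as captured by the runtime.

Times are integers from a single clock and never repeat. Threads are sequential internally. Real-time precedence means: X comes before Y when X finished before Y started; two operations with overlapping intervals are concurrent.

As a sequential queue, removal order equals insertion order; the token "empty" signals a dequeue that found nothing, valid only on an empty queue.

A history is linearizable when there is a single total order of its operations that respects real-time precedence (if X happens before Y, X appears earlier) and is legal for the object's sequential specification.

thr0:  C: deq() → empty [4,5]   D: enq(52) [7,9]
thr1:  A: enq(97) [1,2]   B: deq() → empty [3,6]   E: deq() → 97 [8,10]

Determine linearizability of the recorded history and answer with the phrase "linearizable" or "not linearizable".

cut after 5 events: linearizable; cut after 6 events (B responds, time 6): not linearizable
no legal order exists: 2 real-time-consistent candidates over 3 completed FIFO queue operations, all rejected
take A, B, C: step 2 already fails, because B deq() → empty cannot occur there
take A, C, B: step 2 already fails, because C deq() → empty cannot occur there

not linearizable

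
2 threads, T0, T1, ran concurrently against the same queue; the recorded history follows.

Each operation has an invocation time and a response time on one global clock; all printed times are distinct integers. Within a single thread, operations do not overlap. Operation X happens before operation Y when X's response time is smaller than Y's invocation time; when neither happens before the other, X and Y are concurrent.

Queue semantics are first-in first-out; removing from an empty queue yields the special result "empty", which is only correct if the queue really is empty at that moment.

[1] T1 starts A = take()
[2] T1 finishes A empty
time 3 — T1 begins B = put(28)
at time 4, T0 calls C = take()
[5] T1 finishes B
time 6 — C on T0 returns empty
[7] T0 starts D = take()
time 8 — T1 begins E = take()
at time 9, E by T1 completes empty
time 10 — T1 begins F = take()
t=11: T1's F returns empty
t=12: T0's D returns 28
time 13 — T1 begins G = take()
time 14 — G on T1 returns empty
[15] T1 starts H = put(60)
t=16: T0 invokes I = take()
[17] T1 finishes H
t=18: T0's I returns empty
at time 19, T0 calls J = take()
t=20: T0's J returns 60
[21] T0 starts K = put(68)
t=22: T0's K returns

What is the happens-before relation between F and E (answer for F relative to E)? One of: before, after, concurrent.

after

F spans [10,11], E spans [8,9]
resp(E)=9 < inv(F)=10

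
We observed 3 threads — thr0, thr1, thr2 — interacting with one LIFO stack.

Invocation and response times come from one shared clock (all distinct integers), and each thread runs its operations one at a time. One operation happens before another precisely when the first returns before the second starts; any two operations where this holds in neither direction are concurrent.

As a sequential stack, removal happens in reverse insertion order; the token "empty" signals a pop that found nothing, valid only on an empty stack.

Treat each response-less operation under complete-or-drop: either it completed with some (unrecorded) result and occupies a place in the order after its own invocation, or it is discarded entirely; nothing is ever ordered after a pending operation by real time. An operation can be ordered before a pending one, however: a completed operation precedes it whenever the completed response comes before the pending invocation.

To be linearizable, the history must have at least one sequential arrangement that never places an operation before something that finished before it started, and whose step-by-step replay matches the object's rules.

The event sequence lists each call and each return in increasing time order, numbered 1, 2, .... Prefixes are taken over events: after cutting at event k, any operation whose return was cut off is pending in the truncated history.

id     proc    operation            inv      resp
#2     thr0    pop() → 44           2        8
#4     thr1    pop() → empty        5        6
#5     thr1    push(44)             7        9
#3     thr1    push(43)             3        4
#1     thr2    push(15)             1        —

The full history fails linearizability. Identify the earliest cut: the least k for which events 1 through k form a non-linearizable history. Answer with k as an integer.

events 1..7 are linearizable; a witness order is #3, #2, #4:
step 1: #3 push(43) — stack <43>
step 2: #2 pop() (pending, included) — stack <>
step 3: #4 pop() → empty — stack <>
event 8 — #2's response, time 8 — after it, nothing linearizes
including or dropping the 2 pending operations (#1, #5) in any combination fails
sample order #2, #3, #4 (pending dropped) stalls at step 1 — #2 pop() → 44 has no legal effect
sample order #3, #2, #4 (pending dropped) stalls at step 2 — #2 pop() → 44 has no legal effect

8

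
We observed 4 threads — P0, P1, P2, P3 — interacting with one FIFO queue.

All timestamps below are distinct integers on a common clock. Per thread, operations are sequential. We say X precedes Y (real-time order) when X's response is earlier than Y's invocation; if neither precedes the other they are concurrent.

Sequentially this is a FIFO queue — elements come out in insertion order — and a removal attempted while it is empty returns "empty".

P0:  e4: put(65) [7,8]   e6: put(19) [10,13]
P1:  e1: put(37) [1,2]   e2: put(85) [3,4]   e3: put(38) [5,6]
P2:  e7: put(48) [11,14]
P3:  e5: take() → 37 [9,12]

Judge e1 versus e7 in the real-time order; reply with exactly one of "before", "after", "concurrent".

before

e1 spans [1,2], e7 spans [11,14]
resp(e1)=2 < inv(e7)=11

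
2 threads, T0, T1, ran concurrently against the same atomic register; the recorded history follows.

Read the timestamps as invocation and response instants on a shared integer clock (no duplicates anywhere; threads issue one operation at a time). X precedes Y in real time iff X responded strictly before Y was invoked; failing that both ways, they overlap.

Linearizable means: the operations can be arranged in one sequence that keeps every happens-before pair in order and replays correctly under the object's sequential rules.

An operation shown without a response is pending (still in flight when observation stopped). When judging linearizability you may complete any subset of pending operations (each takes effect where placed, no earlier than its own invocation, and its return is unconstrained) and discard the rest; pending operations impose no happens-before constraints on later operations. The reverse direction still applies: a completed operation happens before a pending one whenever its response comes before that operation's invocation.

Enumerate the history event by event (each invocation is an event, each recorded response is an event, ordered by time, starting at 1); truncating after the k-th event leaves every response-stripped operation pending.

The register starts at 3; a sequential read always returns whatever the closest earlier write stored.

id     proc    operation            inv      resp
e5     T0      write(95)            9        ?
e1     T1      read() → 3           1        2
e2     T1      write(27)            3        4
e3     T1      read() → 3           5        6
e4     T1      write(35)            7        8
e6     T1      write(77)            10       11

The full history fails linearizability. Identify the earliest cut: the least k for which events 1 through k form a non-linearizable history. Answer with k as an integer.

6

events 1..5 are linearizable; a witness order is e1, e2:
step 1: e1 read() → 3 — value 3
step 2: e2 write(27) — value 27
with event 6 included (e3 responding at time 6), all real-time-consistent orders fail
take e1, e2, e3: step 3 already fails, because e3 read() → 3 cannot occur there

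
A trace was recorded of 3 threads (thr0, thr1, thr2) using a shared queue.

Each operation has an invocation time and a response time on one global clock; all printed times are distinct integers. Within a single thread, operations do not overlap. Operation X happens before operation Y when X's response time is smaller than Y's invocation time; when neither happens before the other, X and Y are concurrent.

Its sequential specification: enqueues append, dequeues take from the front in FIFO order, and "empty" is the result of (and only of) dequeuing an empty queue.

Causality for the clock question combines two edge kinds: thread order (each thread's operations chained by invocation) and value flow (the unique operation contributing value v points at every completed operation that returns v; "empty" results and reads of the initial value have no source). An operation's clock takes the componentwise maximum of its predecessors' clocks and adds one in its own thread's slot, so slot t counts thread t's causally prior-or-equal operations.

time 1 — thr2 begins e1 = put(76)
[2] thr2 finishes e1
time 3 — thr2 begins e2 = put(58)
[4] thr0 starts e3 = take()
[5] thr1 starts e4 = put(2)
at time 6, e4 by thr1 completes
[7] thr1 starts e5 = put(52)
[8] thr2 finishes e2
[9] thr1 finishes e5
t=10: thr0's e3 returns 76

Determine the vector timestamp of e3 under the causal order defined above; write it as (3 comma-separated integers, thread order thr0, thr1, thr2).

(1, 0, 1)

e1 (invocation 1): nothing precedes it; thr2's component alone gives (0, 0, 1)
e4 (invocation 5): nothing precedes it; thr1's component alone gives (0, 1, 0)
VC(e2, invoked at 3): max of VC(e1)=(0, 0, 1), then +1 on thread thr2 → (0, 0, 2)
VC(e5, invoked at 7): max of VC(e4)=(0, 1, 0), then +1 on thread thr1 → (0, 2, 0)
VC(e3, invoked at 4): max of VC(e1)=(0, 0, 1), then +1 on thread thr0 → (1, 0, 1)
target: VC(e3) = (1, 0, 1)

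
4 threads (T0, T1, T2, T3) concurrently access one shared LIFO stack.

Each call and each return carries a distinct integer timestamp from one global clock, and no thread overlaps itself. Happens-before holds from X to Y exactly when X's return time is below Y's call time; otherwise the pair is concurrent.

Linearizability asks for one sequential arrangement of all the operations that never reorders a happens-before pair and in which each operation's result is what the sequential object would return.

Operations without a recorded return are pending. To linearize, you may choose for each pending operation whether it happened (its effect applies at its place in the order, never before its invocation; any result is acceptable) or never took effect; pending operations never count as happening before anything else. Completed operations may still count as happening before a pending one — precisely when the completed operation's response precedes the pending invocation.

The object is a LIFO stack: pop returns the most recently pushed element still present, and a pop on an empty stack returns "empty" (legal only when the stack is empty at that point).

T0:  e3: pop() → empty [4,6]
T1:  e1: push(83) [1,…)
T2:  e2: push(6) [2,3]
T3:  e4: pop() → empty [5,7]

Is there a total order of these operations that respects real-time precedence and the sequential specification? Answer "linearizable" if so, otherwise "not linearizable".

the violation lands at event 7, e4's response at time 7: events 1..6 linearize, events 1..7 do not
checked exhaustively: 2 real-time-consistent orders of 3 completed operations, zero legal LIFO stack replays
completion choices over the 1 pending operation (e1) were checked; none helps
for example e2, e3, e4 (pending dropped) fails at step 2: e3 pop() → empty is not legal there
for example e2, e4, e3 (pending dropped) fails at step 2: e4 pop() → empty is not legal there

not linearizable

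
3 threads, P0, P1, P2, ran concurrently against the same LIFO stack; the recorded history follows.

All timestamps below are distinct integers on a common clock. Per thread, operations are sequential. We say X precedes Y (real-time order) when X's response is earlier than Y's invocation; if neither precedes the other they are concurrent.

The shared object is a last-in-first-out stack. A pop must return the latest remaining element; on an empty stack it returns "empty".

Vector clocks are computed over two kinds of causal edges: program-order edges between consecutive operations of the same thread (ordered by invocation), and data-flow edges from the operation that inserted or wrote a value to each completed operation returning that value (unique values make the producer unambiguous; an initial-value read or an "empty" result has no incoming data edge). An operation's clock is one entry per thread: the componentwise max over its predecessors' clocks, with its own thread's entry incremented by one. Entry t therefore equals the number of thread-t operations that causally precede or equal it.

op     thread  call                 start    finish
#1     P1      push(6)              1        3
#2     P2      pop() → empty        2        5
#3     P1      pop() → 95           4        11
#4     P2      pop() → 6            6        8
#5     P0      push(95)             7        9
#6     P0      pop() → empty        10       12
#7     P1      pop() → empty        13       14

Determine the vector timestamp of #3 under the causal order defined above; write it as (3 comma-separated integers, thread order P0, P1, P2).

(1, 2, 0)

#2 (invocation 2): nothing precedes it; P2's component alone gives (0, 0, 1)
#1 (invocation 1): nothing precedes it; P1's component alone gives (0, 1, 0)
#5 (invocation 7): nothing precedes it; P0's component alone gives (1, 0, 0)
#6 (invocation 10): componentwise max over VC(#5)=(1, 0, 0), +1 at P0, giving (2, 0, 0)
#4 (invocation 6): componentwise max over VC(#1)=(0, 1, 0), VC(#2)=(0, 0, 1), +1 at P2, giving (0, 1, 2)
#3 (invocation 4): componentwise max over VC(#1)=(0, 1, 0), VC(#5)=(1, 0, 0), +1 at P1, giving (1, 2, 0)
#7 (invocation 13): componentwise max over VC(#3)=(1, 2, 0), +1 at P1, giving (1, 3, 0)
target: VC(#3) = (1, 2, 0)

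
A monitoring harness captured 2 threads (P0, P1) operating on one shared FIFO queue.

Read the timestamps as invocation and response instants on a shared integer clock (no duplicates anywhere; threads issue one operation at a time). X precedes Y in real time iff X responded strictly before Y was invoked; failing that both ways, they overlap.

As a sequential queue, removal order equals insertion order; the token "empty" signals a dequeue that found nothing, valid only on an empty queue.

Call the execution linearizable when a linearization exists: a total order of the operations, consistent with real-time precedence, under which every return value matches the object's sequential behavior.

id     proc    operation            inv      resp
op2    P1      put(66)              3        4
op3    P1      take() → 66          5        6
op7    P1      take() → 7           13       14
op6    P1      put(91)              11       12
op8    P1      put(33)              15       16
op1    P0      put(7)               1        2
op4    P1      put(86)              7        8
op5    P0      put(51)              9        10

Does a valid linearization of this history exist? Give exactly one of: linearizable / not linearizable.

not linearizable

the violation lands at event 6, op3's response at time 6: events 1..5 linearize, events 1..6 do not
exhaustive check: the 3 completed FIFO queue ops admit one real-time order; illegal
take op1, op2, op3: step 3 already fails, because op3 take() → 66 cannot occur there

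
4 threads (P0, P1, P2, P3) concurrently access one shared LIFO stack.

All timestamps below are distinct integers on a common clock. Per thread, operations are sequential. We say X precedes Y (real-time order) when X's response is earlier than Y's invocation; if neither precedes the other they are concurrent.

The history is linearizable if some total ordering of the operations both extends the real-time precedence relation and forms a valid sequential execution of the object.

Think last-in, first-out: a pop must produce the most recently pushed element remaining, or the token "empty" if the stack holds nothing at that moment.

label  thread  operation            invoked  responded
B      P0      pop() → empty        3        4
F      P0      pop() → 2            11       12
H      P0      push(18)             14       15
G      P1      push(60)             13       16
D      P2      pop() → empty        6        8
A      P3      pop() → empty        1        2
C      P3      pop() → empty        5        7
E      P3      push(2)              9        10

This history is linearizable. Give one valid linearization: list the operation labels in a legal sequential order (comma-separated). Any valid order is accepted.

A, B, C, D, E, F, G, H

step 1: A pop() → empty — stack <>
step 2: B pop() → empty — stack <>
step 3: C pop() → empty — stack <>
step 4: D pop() → empty — stack <>
step 5: E push(2) — stack <2>
step 6: F pop() → 2 — stack <>
step 7: G push(60) — stack <60>
step 8: H push(18) — stack <60,18>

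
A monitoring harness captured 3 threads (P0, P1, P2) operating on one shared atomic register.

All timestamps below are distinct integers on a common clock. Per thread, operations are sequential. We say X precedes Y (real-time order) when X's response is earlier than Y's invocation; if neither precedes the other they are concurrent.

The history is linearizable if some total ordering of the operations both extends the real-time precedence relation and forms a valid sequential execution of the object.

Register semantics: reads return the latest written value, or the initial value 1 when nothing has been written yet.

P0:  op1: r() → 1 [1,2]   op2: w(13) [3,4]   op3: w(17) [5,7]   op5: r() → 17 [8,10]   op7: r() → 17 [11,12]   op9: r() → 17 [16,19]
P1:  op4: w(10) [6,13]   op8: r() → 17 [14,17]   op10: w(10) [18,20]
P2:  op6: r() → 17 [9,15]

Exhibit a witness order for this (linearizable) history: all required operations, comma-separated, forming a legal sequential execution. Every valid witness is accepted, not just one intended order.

op1, op2, op4, op3, op5, op6, op7, op8, op9, op10

1. op1 r() → 1, leaving value 1
2. op2 w(13), leaving value 13
3. op4 w(10), leaving value 10
4. op3 w(17), leaving value 17
5. op5 r() → 17, leaving value 17
6. op6 r() → 17, leaving value 17
7. op7 r() → 17, leaving value 17
8. op8 r() → 17, leaving value 17
9. op9 r() → 17, leaving value 17
10. op10 w(10), leaving value 10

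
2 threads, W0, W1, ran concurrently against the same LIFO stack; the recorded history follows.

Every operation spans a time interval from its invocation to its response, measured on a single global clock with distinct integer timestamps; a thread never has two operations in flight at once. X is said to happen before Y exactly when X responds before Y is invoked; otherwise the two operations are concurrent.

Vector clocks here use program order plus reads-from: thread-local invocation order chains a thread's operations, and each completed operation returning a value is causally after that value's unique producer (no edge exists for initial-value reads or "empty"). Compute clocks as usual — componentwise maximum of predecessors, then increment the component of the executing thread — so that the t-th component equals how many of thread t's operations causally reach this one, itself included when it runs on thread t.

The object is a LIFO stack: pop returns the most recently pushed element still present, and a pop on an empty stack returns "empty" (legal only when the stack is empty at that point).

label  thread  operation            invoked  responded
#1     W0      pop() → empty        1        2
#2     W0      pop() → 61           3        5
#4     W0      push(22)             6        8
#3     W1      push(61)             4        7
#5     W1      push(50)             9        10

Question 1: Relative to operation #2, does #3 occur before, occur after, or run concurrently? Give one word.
Answer: concurrent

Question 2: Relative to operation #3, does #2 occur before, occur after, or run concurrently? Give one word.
Answer: concurrent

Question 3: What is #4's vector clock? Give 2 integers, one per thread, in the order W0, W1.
Answer: (3, 1)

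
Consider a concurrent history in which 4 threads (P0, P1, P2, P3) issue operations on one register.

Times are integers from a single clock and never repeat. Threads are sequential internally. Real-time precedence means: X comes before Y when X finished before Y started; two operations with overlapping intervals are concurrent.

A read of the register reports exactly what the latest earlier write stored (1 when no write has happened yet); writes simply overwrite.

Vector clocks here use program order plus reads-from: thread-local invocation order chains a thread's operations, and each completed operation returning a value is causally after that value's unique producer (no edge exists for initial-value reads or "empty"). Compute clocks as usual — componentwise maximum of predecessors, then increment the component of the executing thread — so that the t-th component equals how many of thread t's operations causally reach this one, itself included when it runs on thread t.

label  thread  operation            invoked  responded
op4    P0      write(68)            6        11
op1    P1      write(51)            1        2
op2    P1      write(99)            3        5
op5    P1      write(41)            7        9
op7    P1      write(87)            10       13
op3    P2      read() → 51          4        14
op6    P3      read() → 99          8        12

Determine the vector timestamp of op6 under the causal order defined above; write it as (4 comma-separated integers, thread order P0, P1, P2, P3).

root op op1, invoked 1: fresh clock plus P1's own tick → (0, 1, 0, 0)
root op op4, invoked 6: fresh clock plus P0's own tick → (1, 0, 0, 0)
op3, invoked 4, takes VC(op1)=(0, 1, 0, 0) under max, adds 1 for P2 → (0, 1, 1, 0)
op2, invoked 3, takes VC(op1)=(0, 1, 0, 0) under max, adds 1 for P1 → (0, 2, 0, 0)
op6, invoked 8, takes VC(op2)=(0, 2, 0, 0) under max, adds 1 for P3 → (0, 2, 0, 1)
op5, invoked 7, takes VC(op2)=(0, 2, 0, 0) under max, adds 1 for P1 → (0, 3, 0, 0)
op7, invoked 10, takes VC(op5)=(0, 3, 0, 0) under max, adds 1 for P1 → (0, 4, 0, 0)
target: VC(op6) = (0, 2, 0, 1)

(0, 2, 0, 1)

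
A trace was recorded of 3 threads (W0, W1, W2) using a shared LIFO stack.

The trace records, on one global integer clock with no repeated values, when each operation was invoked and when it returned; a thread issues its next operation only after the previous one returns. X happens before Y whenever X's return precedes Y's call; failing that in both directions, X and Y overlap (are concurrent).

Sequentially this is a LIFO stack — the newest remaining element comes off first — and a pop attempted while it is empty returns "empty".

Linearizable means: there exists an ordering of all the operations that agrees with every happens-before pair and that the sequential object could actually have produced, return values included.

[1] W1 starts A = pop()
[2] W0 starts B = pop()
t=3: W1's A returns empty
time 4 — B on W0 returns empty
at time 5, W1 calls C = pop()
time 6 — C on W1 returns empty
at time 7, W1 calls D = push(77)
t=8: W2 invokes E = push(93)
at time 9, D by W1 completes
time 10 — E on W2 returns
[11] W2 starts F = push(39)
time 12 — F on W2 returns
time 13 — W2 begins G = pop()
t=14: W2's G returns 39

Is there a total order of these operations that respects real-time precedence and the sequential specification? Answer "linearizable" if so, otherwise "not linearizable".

a witness: A, B, C, D, E, F, G
step 1: A pop() → empty — stack <>
step 2: B pop() → empty — stack <>
step 3: C pop() → empty — stack <>
step 4: D push(77) — stack <77>
step 5: E push(93) — stack <77,93>
step 6: F push(39) — stack <77,93,39>
step 7: G pop() → 39 — stack <77,93>

linearizable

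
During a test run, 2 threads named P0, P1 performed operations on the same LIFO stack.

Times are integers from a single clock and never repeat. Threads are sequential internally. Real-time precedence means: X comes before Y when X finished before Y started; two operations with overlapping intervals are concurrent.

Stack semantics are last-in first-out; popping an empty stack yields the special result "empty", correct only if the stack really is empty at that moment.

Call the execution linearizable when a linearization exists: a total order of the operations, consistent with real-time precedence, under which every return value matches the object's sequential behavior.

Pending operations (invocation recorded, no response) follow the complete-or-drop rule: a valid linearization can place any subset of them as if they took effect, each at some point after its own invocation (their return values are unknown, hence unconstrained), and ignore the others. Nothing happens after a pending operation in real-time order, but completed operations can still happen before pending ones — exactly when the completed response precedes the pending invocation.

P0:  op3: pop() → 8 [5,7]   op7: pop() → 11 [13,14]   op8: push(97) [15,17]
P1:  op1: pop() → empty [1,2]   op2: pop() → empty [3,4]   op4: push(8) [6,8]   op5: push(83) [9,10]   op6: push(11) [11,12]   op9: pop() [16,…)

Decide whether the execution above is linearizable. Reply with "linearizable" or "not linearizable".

linearizable

a witness: op1, op2, op4, op3, op5, op6, op7, op8
step 1: op1 pop() → empty — stack <>
step 2: op2 pop() → empty — stack <>
step 3: op4 push(8) — stack <8>
step 4: op3 pop() → 8 — stack <>
step 5: op5 push(83) — stack <83>
step 6: op6 push(11) — stack <83,11>
step 7: op7 pop() → 11 — stack <83>
step 8: op8 push(97) — stack <83,97>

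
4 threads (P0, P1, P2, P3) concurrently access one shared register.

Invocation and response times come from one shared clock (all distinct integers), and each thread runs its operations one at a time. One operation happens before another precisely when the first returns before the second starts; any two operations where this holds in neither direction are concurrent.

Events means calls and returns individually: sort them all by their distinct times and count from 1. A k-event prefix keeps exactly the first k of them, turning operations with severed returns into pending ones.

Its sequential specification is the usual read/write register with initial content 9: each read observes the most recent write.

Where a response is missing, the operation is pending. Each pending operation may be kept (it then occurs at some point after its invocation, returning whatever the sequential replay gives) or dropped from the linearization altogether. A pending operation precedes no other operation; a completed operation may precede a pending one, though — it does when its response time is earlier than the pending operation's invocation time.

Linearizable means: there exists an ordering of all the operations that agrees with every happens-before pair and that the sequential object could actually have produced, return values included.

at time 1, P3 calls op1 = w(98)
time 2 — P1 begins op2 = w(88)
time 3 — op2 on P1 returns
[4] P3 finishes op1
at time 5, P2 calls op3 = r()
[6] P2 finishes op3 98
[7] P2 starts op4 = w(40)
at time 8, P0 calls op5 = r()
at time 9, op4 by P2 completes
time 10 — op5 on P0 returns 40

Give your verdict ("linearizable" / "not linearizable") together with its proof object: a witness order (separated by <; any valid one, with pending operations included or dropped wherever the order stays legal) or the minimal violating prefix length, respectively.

1. op2 w(88), leaving value 88
2. op1 w(98), leaving value 98
3. op3 r() → 98, leaving value 98
4. op4 w(40), leaving value 40
5. op5 r() → 40, leaving value 40

linearizable — witness: op2 < op1 < op3 < op4 < op5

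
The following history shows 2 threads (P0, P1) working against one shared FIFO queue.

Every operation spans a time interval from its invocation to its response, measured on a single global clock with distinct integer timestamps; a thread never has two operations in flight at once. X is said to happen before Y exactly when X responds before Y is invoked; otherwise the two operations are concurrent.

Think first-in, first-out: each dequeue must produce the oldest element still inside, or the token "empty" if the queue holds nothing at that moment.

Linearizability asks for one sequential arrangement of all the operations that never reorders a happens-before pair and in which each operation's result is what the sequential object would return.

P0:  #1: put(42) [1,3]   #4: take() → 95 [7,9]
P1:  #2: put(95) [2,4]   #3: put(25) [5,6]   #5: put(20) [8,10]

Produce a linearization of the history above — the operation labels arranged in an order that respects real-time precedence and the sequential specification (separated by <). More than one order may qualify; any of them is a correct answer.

#2 < #1 < #3 < #4 < #5

step 1: #2 put(95) — queue <95>
step 2: #1 put(42) — queue <95,42>
step 3: #3 put(25) — queue <95,42,25>
step 4: #4 take() → 95 — queue <42,25>
step 5: #5 put(20) — queue <42,25,20>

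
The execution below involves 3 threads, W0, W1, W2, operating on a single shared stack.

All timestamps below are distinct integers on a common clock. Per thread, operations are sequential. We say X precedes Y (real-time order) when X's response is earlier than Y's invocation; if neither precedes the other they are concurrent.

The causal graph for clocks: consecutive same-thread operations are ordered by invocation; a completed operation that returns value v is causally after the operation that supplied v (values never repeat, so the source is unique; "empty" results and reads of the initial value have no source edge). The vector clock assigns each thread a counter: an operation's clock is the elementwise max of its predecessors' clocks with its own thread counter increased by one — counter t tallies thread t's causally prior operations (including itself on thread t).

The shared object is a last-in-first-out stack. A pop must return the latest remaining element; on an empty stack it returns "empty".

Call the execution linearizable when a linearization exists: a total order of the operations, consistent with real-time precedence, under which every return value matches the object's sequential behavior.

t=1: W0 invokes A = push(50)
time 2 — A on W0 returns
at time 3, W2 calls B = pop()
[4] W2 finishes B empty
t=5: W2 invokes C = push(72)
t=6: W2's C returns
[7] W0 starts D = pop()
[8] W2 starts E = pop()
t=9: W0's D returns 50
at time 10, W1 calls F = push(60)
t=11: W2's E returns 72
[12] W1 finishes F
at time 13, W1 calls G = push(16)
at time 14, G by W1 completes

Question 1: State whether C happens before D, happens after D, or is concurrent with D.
C spans [5,6], D spans [7,9]
resp(C)=6 < inv(D)=7

before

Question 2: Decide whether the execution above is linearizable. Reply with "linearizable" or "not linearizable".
cut after 3 events: linearizable; cut after 4 events (B responds, time 4): not linearizable
a single order respects real time; the 2 completed stack operations fail replay along it
for example A, B fails at step 2: B pop() → empty is not legal there

not linearizable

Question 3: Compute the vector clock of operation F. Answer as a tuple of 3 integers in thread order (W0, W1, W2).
invoked at 3, B has no predecessors; its own W2 bump gives (0, 0, 1)
invoked at 10, F has no predecessors; its own W1 bump gives (0, 1, 0)
invoked at 1, A has no predecessors; its own W0 bump gives (1, 0, 0)
from VC(B)=(0, 0, 1), C (invoked 5) maxes components and bumps W2 → (0, 0, 2)
from VC(F)=(0, 1, 0), G (invoked 13) maxes components and bumps W1 → (0, 2, 0)
from VC(A)=(1, 0, 0), D (invoked 7) maxes components and bumps W0 → (2, 0, 0)
from VC(C)=(0, 0, 2), E (invoked 8) maxes components and bumps W2 → (0, 0, 3)
target: VC(F) = (0, 1, 0)

(0, 1, 0)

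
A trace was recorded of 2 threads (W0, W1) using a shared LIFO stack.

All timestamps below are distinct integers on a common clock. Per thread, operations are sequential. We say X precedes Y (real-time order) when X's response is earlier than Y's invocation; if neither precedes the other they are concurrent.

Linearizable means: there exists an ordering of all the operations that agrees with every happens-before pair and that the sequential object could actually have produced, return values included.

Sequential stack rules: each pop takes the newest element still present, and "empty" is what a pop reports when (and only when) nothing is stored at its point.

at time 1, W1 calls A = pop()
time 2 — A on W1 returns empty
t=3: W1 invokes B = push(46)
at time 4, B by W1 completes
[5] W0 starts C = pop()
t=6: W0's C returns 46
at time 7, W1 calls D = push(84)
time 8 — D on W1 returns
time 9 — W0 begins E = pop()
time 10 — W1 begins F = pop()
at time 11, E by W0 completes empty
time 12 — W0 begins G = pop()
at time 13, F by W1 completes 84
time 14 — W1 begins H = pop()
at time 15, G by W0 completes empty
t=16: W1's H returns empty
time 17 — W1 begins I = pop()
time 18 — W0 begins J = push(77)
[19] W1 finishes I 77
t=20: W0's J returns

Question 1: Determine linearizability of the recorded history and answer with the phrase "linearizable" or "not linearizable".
a witness: A, B, C, D, F, E, G, H, J, I
step 1: A pop() → empty — stack <>
step 2: B push(46) — stack <46>
step 3: C pop() → 46 — stack <>
step 4: D push(84) — stack <84>
step 5: F pop() → 84 — stack <>
step 6: E pop() → empty — stack <>
step 7: G pop() → empty — stack <>
step 8: H pop() → empty — stack <>
step 9: J push(77) — stack <77>
step 10: I pop() → 77 — stack <>

linearizable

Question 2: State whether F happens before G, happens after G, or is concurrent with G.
F spans [10,13], G spans [12,15]
the intervals overlap in both directions

concurrent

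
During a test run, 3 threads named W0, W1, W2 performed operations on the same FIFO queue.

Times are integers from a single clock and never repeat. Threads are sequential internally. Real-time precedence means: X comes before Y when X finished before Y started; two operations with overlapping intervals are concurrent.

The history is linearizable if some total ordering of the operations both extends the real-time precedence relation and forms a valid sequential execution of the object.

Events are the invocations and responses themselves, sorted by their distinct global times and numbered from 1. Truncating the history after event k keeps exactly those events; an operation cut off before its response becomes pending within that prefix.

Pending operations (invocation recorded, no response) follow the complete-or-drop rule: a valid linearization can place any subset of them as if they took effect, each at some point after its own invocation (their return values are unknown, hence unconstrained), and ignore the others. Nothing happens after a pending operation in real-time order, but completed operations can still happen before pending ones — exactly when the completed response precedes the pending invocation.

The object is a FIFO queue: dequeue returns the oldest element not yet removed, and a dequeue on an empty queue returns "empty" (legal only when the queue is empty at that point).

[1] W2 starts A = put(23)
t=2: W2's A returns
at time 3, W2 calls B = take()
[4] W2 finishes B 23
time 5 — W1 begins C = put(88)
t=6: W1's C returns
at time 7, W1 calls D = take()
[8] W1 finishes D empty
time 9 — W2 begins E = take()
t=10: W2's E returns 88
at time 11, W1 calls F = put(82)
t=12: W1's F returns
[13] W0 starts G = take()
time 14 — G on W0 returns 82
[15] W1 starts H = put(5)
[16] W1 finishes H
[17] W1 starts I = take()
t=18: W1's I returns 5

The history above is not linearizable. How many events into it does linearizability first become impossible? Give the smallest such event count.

a valid linearization of events 1..7 exists, for instance A, B, C:
step 1: A put(23) — queue <23>
step 2: B take() → 23 — queue <>
step 3: C put(88) — queue <88>
adding event 8 (D responds at 8) leaves no legal real-time order
for example A, B, C, D fails at step 4: D take() → empty is not legal there

8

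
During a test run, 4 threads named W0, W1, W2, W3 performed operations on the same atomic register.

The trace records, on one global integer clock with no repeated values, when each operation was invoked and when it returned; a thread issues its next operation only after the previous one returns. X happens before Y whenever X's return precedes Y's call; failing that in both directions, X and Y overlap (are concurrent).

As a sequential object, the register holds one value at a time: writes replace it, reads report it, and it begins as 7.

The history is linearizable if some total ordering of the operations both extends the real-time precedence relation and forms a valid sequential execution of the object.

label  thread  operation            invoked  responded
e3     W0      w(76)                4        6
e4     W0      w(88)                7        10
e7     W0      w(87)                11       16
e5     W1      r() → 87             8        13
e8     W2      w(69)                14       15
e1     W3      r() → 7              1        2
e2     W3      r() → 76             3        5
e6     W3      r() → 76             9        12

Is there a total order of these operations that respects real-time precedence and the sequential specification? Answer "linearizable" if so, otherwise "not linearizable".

a witness: e1, e3, e2, e6, e4, e7, e5, e8
after step 1 (e1 r() → 7): value 7
after step 2 (e3 w(76)): value 76
after step 3 (e2 r() → 76): value 76
after step 4 (e6 r() → 76): value 76
after step 5 (e4 w(88)): value 88
after step 6 (e7 w(87)): value 87
after step 7 (e5 r() → 87): value 87
after step 8 (e8 w(69)): value 69

linearizable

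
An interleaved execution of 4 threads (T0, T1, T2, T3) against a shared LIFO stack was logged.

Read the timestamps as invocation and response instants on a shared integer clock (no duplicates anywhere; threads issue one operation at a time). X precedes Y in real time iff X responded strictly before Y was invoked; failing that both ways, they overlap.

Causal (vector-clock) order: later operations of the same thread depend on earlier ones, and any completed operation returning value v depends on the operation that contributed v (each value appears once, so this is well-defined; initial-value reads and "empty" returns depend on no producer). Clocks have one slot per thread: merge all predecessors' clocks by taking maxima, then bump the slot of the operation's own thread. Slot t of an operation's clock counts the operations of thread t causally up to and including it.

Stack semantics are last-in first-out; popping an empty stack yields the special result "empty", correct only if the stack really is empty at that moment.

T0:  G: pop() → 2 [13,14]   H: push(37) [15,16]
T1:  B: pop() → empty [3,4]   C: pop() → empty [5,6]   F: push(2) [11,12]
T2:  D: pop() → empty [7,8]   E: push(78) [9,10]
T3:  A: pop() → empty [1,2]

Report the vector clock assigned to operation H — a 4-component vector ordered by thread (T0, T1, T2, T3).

(2, 3, 0, 0)

no predecessors for A (invoked 1): T3 increments from zero → (0, 0, 0, 1)
no predecessors for D (invoked 7): T2 increments from zero → (0, 0, 1, 0)
no predecessors for B (invoked 3): T1 increments from zero → (0, 1, 0, 0)
VC(E, invoked at 9): max of VC(D)=(0, 0, 1, 0), then +1 on thread T2 → (0, 0, 2, 0)
VC(C, invoked at 5): max of VC(B)=(0, 1, 0, 0), then +1 on thread T1 → (0, 2, 0, 0)
VC(F, invoked at 11): max of VC(C)=(0, 2, 0, 0), then +1 on thread T1 → (0, 3, 0, 0)
VC(G, invoked at 13): max of VC(F)=(0, 3, 0, 0), then +1 on thread T0 → (1, 3, 0, 0)
VC(H, invoked at 15): max of VC(G)=(1, 3, 0, 0), then +1 on thread T0 → (2, 3, 0, 0)
target: VC(H) = (2, 3, 0, 0)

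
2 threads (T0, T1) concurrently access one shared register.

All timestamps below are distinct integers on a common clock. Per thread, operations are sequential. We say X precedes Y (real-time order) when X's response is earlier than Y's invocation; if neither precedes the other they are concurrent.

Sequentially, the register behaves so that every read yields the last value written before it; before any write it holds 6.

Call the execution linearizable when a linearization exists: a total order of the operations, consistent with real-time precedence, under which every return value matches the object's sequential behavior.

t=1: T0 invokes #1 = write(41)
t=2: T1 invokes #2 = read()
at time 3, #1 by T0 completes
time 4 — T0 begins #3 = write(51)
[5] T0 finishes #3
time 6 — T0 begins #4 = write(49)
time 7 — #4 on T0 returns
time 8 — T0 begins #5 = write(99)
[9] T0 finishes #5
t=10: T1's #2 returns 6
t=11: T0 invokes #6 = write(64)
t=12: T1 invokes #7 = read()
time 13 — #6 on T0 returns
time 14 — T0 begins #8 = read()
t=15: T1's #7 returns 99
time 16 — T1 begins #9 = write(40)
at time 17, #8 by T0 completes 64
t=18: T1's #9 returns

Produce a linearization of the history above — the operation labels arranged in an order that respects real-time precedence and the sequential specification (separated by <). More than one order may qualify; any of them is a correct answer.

#2 < #1 < #3 < #4 < #5 < #7 < #6 < #8 < #9

1. #2 read() → 6, leaving value 6
2. #1 write(41), leaving value 41
3. #3 write(51), leaving value 51
4. #4 write(49), leaving value 49
5. #5 write(99), leaving value 99
6. #7 read() → 99, leaving value 99
7. #6 write(64), leaving value 64
8. #8 read() → 64, leaving value 64
9. #9 write(40), leaving value 40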